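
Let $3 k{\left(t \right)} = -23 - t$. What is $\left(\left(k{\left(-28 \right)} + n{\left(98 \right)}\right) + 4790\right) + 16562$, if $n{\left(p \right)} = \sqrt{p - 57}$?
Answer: $\frac{64061}{3} + \sqrt{41} \approx 21360.0$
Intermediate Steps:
$n{\left(p \right)} = \sqrt{-57 + p}$
$k{\left(t \right)} = - \frac{23}{3} - \frac{t}{3}$ ($k{\left(t \right)} = \frac{-23 - t}{3} = - \frac{23}{3} - \frac{t}{3}$)
$\left(\left(k{\left(-28 \right)} + n{\left(98 \right)}\right) + 4790\right) + 16562 = \left(\left(\left(- \frac{23}{3} - - \frac{28}{3}\right) + \sqrt{-57 + 98}\right) + 4790\right) + 16562 = \left(\left(\left(- \frac{23}{3} + \frac{28}{3}\right) + \sqrt{41}\right) + 4790\right) + 16562 = \left(\left(\frac{5}{3} + \sqrt{41}\right) + 4790\right) + 16562 = \left(\frac{14375}{3} + \sqrt{41}\right) + 16562 = \frac{64061}{3} + \sqrt{41}$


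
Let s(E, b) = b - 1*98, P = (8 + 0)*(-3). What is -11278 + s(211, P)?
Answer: -11400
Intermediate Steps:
P = -24 (P = 8*(-3) = -24)
s(E, b) = -98 + b (s(E, b) = b - 98 = -98 + b)
-11278 + s(211, P) = -11278 + (-98 - 24) = -11278 - 122 = -11400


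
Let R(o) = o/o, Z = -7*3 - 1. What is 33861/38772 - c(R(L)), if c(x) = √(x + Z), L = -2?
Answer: 11287/12924 - I*√21 ≈ 0.87334 - 4.5826*I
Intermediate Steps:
Z = -22 (Z = -21 - 1 = -22)
R(o) = 1
c(x) = √(-22 + x) (c(x) = √(x - 22) = √(-22 + x))
33861/38772 - c(R(L)) = 33861/38772 - √(-22 + 1) = 33861*(1/38772) - √(-21) = 11287/12924 - I*√21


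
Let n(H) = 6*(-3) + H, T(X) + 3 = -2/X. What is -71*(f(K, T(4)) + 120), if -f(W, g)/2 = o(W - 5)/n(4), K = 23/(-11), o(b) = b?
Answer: -650502/77 ≈ -8448.1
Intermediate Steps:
T(X) = -3 - 2/X
n(H) = -18 + H
K = -23/11 (K = 23*(-1/11) = -23/11 ≈ -2.0909)
f(W, g) = -5/7 + W/7 (f(W, g) = -2*(W - 5)/(-18 + 4) = -2*(-5 + W)/(-14) = -2*(-5 + W)*(-1)/14 = -2*(5/14 - W/14) = -5/7 + W/7)
-71*(f(K, T(4)) + 120) = -71*((-5/7 + (⅐)*(-23/11)) + 120) = -71*((-5/7 - 23/77) + 120) = -71*(-78/77 + 120) = -71*9162/77 = -650502/77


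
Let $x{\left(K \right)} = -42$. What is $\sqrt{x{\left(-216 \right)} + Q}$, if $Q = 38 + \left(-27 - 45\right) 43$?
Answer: $10 i \sqrt{31} \approx 55.678 i$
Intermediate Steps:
$Q = -3058$ ($Q = 38 - 3096 = -3058$)
$\sqrt{x{\left(-216 \right)} + Q} = \sqrt{-42 - 3058} = \sqrt{-3100} = 10 i \sqrt{31}$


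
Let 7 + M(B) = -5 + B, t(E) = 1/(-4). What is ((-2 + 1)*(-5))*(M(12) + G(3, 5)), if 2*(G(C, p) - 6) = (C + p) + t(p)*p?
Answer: 375/8 ≈ 46.875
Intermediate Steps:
t(E) = -¼
M(B) = -12 + B (M(B) = -7 + (-5 + B) = -12 + B)
G(C, p) = 6 + C/2 + 3*p/8 (G(C, p) = 6 + ((C + p) - p/4)/2 = 6 + (C + 3*p/4)/2 = 6 + (C/2 + 3*p/8) = 6 + C/2 + 3*p/8)
((-2 + 1)*(-5))*(M(12) + G(3, 5)) = ((-2 + 1)*(-5))*((-12 + 12) + (6 + (½)*3 + (3/8)*5)) = (-1*(-5))*(0 + (6 + 3/2 + 15/8)) = 5*(0 + 75/8) = 5*(75/8) = 375/8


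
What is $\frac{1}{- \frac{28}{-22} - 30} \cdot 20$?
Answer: $- \frac{55}{79} \approx -0.6962$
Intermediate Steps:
$\frac{1}{- \frac{28}{-22} - 30} \cdot 20 = \frac{1}{\left(-28\right) \left(- \frac{1}{22}\right) - 30} \cdot 20 = \frac{1}{\frac{14}{11} - 30} \cdot 20 = \frac{1}{- \frac{316}{11}} \cdot 20 = \left(- \frac{11}{316}\right) 20 = - \frac{55}{79}$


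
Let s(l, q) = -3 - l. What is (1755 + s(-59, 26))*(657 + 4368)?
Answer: 9100275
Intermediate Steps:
(1755 + s(-59, 26))*(657 + 4368) = (1755 + (-3 - 1*(-59)))*(657 + 4368) = (1755 + (-3 + 59))*5025 = (1755 + 56)*5025 = 1811*5025 = 9100275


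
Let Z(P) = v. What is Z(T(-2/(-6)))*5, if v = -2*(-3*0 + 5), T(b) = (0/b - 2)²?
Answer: -50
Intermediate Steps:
T(b) = 4 (T(b) = (0 - 2)² = (-2)² = 4)
v = -10 (v = -2*(0 + 5) = -2*5 = -10)
Z(P) = -10
Z(T(-2/(-6)))*5 = -10*5 = -50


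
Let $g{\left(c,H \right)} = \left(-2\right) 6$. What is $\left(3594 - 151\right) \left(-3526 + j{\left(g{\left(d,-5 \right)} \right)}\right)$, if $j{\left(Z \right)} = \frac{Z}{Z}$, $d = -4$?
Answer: $-12136575$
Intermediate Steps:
$g{\left(c,H \right)} = -12$
$j{\left(Z \right)} = 1$
$\left(3594 - 151\right) \left(-3526 + j{\left(g{\left(d,-5 \right)} \right)}\right) = \left(3594 - 151\right) \left(-3526 + 1\right) = 3443 \left(-3525\right) = -12136575$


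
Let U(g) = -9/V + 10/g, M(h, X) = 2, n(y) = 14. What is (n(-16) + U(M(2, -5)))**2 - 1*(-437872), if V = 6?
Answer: 1752713/4 ≈ 4.3818e+5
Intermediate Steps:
U(g) = -3/2 + 10/g (U(g) = -9/6 + 10/g = -9*1/6 + 10/g = -3/2 + 10/g)
(n(-16) + U(M(2, -5)))**2 - 1*(-437872) = (14 + (-3/2 + 10/2))**2 - 1*(-437872) = (14 + (-3/2 + 10*(1/2)))**2 + 437872 = (14 + (-3/2 + 5))**2 + 437872 = (14 + 7/2)**2 + 437872 = (35/2)**2 + 437872 = 1225/4 + 437872 = 1752713/4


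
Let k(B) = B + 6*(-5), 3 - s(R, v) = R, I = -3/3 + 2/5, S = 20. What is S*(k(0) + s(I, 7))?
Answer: -528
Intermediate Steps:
I = -3/5 (I = -3*1/3 + 2*(1/5) = -1 + 2/5 = -3/5 ≈ -0.60000)
s(R, v) = 3 - R
k(B) = -30 + B (k(B) = B - 30 = -30 + B)
S*(k(0) + s(I, 7)) = 20*((-30 + 0) + (3 - 1*(-3/5))) = 20*(-30 + (3 + 3/5)) = 20*(-30 + 18/5) = 20*(-132/5) = -528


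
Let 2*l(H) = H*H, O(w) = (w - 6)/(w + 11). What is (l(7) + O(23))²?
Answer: 625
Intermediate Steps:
O(w) = (-6 + w)/(11 + w)
l(H) = H²/2 (l(H) = (H*H)/2 = H²/2)
(l(7) + O(23))² = ((½)*7² + (-6 + 23)/(11 + 23))² = ((½)*49 + 17/34)² = (49/2 + (1/34)*17)² = (49/2 + ½)² = 25² = 625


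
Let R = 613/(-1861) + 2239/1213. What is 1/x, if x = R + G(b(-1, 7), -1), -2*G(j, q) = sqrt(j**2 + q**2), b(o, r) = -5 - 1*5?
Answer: -30910121166120/467804671984949 - 10191646312898*sqrt(101)/467804671984949 ≈ -0.28502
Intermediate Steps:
b(o, r) = -10 (b(o, r) = -5 - 5 = -10)
G(j, q) = -sqrt(j**2 + q**2)/2
R = 3423210/2257393 (R = 613*(-1/1861) + 2239*(1/1213) = -613/1861 + 2239/1213 = 3423210/2257393 ≈ 1.5164)
x = 3423210/2257393 - sqrt(101)/2 (x = 3423210/2257393 - sqrt((-10)**2 + (-1)**2)/2 = 3423210/2257393 - sqrt(100 + 1)/2 = 3423210/2257393 - sqrt(101)/2 ≈ -3.5085)
1/x = 1/(3423210/2257393 - sqrt(101)/2)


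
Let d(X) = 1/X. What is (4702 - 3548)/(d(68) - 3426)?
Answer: -78472/232967 ≈ -0.33684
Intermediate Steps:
(4702 - 3548)/(d(68) - 3426) = (4702 - 3548)/(1/68 - 3426) = 1154/(1/68 - 3426) = 1154/(-232967/68) = 1154*(-68/232967) = -78472/232967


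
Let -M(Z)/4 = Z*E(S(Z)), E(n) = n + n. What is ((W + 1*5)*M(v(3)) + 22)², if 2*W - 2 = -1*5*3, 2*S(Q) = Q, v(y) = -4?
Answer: 13924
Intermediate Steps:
S(Q) = Q/2
E(n) = 2*n
W = -13/2 (W = 1 + (-1*5*3)/2 = 1 + (-5*3)/2 = 1 + (½)*(-15) = 1 - 15/2 = -13/2 ≈ -6.5000)
M(Z) = -4*Z² (M(Z) = -4*Z*2*(Z/2) = -4*Z*Z = -4*Z²)
((W + 1*5)*M(v(3)) + 22)² = ((-13/2 + 1*5)*(-4*(-4)²) + 22)² = ((-13/2 + 5)*(-4*16) + 22)² = (-3/2*(-64) + 22)² = (96 + 22)² = 118² = 13924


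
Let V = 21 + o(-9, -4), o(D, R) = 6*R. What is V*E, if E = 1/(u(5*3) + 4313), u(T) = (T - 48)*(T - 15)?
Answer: -3/4313 ≈ -0.00069557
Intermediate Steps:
u(T) = (-48 + T)*(-15 + T)
E = 1/4313 (E = 1/((720 + (5*3)**2 - 315*3) + 4313) = 1/((720 + 15**2 - 63*15) + 4313) = 1/((720 + 225 - 945) + 4313) = 1/(0 + 4313) = 1/4313 ≈ 0.00023186)
V = -3 (V = 21 + 6*(-4) = 21 - 24 = -3)
V*E = -3*1/4313 = -3/4313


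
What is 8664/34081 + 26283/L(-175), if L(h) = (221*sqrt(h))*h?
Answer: 8664/34081 + 26283*I*sqrt(7)/1353625 ≈ 0.25422 + 0.051372*I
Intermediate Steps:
L(h) = 221*h**(3/2)
8664/34081 + 26283/L(-175) = 8664/34081 + 26283/((221*(-175)**(3/2))) = 8664*(1/34081) + 26283/((221*(-875*I*sqrt(7)))) = 8664/34081 + 26283/((-193375*I*sqrt(7))) = 8664/34081 + 26283*(I*sqrt(7)/1353625) = 8664/34081 + 26283*I*sqrt(7)/1353625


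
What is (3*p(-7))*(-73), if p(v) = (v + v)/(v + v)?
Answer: -219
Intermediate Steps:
p(v) = 1 (p(v) = (2*v)/((2*v)) = (2*v)*(1/(2*v)) = 1)
(3*p(-7))*(-73) = (3*1)*(-73) = 3*(-73) = -219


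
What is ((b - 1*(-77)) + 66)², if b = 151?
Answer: 86436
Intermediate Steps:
((b - 1*(-77)) + 66)² = ((151 - 1*(-77)) + 66)² = ((151 + 77) + 66)² = (228 + 66)² = 294² = 86436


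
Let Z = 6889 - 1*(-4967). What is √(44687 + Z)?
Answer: √56543 ≈ 237.79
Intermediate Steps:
Z = 11856 (Z = 6889 + 4967 = 11856)
√(44687 + Z) = √(44687 + 11856) = √56543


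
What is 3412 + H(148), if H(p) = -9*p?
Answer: 2080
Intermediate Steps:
3412 + H(148) = 3412 - 9*148 = 3412 - 1332 = 2080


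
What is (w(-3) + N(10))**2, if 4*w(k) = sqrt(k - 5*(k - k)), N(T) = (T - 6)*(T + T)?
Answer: (320 + I*sqrt(3))**2/16 ≈ 6399.8 + 69.282*I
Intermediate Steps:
N(T) = 2*T*(-6 + T) (N(T) = (-6 + T)*(2*T) = 2*T*(-6 + T))
w(k) = sqrt(k)/4 (w(k) = sqrt(k - 5*(k - k))/4 = sqrt(k - 5*0)/4 = sqrt(k + 0)/4 = sqrt(k)/4)
(w(-3) + N(10))**2 = (sqrt(-3)/4 + 2*10*(-6 + 10))**2 = ((I*sqrt(3))/4 + 2*10*4)**2 = (I*sqrt(3)/4 + 80)**2 = (80 + I*sqrt(3)/4)**2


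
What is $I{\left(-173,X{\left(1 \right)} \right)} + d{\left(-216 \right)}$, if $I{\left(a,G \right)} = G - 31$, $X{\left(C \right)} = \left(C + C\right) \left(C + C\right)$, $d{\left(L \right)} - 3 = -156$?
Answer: $-180$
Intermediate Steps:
$d{\left(L \right)} = -153$ ($d{\left(L \right)} = 3 - 156 = -153$)
$X{\left(C \right)} = 4 C^{2}$ ($X{\left(C \right)} = 2 C 2 C = 4 C^{2}$)
$I{\left(a,G \right)} = -31 + G$
$I{\left(-173,X{\left(1 \right)} \right)} + d{\left(-216 \right)} = \left(-31 + 4 \cdot 1^{2}\right) - 153 = \left(-31 + 4 \cdot 1\right) - 153 = \left(-31 + 4\right) - 153 = -27 - 153 = -180$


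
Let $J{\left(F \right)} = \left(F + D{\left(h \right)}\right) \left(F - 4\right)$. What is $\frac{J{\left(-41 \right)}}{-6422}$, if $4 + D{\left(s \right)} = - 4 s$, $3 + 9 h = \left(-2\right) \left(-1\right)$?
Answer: $- \frac{2005}{6422} \approx -0.31221$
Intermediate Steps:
$h = - \frac{1}{9}$ ($h = - \frac{1}{3} + \frac{\left(-2\right) \left(-1\right)}{9} = - \frac{1}{3} + \frac{1}{9} \cdot 2 = - \frac{1}{3} + \frac{2}{9} = - \frac{1}{9} \approx -0.11111$)
$D{\left(s \right)} = -4 - 4 s$
$J{\left(F \right)} = \left(-4 + F\right) \left(- \frac{32}{9} + F\right)$ ($J{\left(F \right)} = \left(F - \frac{32}{9}\right) \left(F - 4\right) = \left(F + \left(-4 + \frac{4}{9}\right)\right) \left(-4 + F\right) = \left(F - \frac{32}{9}\right) \left(-4 + F\right) = \left(- \frac{32}{9} + F\right) \left(-4 + F\right) = \left(-4 + F\right) \left(- \frac{32}{9} + F\right)$)
$\frac{J{\left(-41 \right)}}{-6422} = \frac{\frac{128}{9} + \left(-41\right)^{2} - - \frac{2788}{9}}{-6422} = \left(\frac{128}{9} + 1681 + \frac{2788}{9}\right) \left(- \frac{1}{6422}\right) = 2005 \left(- \frac{1}{6422}\right) = - \frac{2005}{6422}$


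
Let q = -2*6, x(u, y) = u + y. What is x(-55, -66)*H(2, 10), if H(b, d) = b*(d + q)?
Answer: 484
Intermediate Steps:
q = -12
H(b, d) = b*(-12 + d) (H(b, d) = b*(d - 12) = b*(-12 + d))
x(-55, -66)*H(2, 10) = (-55 - 66)*(2*(-12 + 10)) = -242*(-2) = -121*(-4) = 484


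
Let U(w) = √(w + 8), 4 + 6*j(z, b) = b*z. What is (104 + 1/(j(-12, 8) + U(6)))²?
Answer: 30441794825/2817938 - 1110357*√14/1408969 ≈ 10800.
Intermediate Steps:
j(z, b) = -⅔ + b*z/6 (j(z, b) = -⅔ + (b*z)/6 = -⅔ + b*z/6)
U(w) = √(8 + w)
(104 + 1/(j(-12, 8) + U(6)))² = (104 + 1/((-⅔ + (⅙)*8*(-12)) + √(8 + 6)))² = (104 + 1/((-⅔ - 16) + √14))² = (104 + 1/(-50/3 + √14))²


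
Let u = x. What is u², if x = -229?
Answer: 52441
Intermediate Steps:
u = -229
u² = (-229)² = 52441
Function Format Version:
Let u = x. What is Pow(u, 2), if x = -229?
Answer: 52441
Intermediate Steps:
u = -229
Pow(u, 2) = Pow(-229, 2) = 52441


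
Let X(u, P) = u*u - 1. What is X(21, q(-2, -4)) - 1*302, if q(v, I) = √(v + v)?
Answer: 138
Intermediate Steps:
q(v, I) = √2*√v (q(v, I) = √(2*v) = √2*√v)
X(u, P) = -1 + u² (X(u, P) = u² - 1 = -1 + u²)
X(21, q(-2, -4)) - 1*302 = (-1 + 21²) - 1*302 = (-1 + 441) - 302 = 440 - 302 = 138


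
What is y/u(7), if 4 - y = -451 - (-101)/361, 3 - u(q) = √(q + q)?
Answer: -492462/1805 - 164154*√14/1805 ≈ -613.11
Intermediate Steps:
u(q) = 3 - √2*√q (u(q) = 3 - √(q + q) = 3 - √(2*q) = 3 - √2*√q)
y = 164154/361 (y = 4 - (-451 - (-101)/361) = 4 - (-451 - 1*(-101/361)) = 4 - (-451 + 101/361) = 4 - 1*(-162710/361) = 4 + 162710/361 = 164154/361 ≈ 454.72)
y/u(7) = 164154/(361*(3 - √2*√7)) = 164154/(361*(3 - √14))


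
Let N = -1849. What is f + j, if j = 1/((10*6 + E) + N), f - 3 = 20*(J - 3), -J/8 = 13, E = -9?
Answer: -3842327/1798 ≈ -2137.0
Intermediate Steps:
J = -104 (J = -8*13 = -104)
f = -2137 (f = 3 + 20*(-104 - 3) = 3 + 20*(-107) = 3 - 2140 = -2137)
j = -1/1798 (j = 1/((10*6 - 9) - 1849) = 1/((60 - 9) - 1849) = 1/(51 - 1849) = 1/(-1798) = -1/1798 ≈ -0.00055617)
f + j = -2137 - 1/1798 = -3842327/1798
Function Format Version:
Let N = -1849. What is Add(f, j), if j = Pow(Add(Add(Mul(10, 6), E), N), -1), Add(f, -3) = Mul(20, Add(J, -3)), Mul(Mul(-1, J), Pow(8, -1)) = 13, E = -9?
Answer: Rational(-3842327, 1798) ≈ -2137.0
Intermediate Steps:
J = -104 (J = Mul(-8, 13) = -104)
f = -2137 (f = Add(3, Mul(20, Add(-104, -3))) = Add(3, Mul(20, -107)) = Add(3, -2140) = -2137)
j = Rational(-1, 1798) (j = Pow(Add(Add(Mul(10, 6), -9), -1849), -1) = Pow(Add(Add(60, -9), -1849), -1) = Pow(Add(51, -1849), -1) = Pow(-1798, -1) = Rational(-1, 1798) ≈ -0.00055617)
Add(f, j) = Add(-2137, Rational(-1, 1798)) = Rational(-3842327, 1798)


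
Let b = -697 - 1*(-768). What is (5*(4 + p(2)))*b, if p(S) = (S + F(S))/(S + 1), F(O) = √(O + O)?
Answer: 5680/3 ≈ 1893.3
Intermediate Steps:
F(O) = √2*√O (F(O) = √(2*O) = √2*√O)
p(S) = (S + √2*√S)/(1 + S) (p(S) = (S + √2*√S)/(S + 1) = (S + √2*√S)/(1 + S))
b = 71 (b = -697 + 768 = 71)
(5*(4 + p(2)))*b = (5*(4 + (2 + √2*√2)/(1 + 2)))*71 = (5*(4 + (2 + 2)/3))*71 = (5*(4 + (⅓)*4))*71 = (5*(4 + 4/3))*71 = (5*(16/3))*71 = (80/3)*71 = 5680/3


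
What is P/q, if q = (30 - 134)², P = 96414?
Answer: 48207/5408 ≈ 8.9140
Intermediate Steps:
q = 10816 (q = (-104)² = 10816)
P/q = 96414/10816 = 96414*(1/10816) = 48207/5408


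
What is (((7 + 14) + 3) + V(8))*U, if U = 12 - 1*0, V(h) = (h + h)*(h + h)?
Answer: 3360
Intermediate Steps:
V(h) = 4*h**2 (V(h) = (2*h)*(2*h) = 4*h**2)
U = 12 (U = 12 + 0 = 12)
(((7 + 14) + 3) + V(8))*U = (((7 + 14) + 3) + 4*8**2)*12 = ((21 + 3) + 4*64)*12 = (24 + 256)*12 = 280*12 = 3360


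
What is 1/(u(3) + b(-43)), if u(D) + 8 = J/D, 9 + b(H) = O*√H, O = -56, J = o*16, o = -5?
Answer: -393/1230793 + 504*I*√43/1230793 ≈ -0.00031931 + 0.0026852*I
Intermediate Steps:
J = -80 (J = -5*16 = -80)
b(H) = -9 - 56*√H
u(D) = -8 - 80/D
1/(u(3) + b(-43)) = 1/((-8 - 80/3) + (-9 - 56*I*√43)) = 1/(-104/3 + (-9 - 56*I*√43)) = 1/(-131/3 - 56*I*√43)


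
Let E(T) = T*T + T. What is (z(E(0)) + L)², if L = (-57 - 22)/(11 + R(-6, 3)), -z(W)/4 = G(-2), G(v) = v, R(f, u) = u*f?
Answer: 18225/49 ≈ 371.94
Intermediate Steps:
R(f, u) = f*u
E(T) = T + T² (E(T) = T² + T = T + T²)
z(W) = 8 (z(W) = -4*(-2) = 8)
L = 79/7 (L = (-57 - 22)/(11 - 6*3) = -79/(11 - 18) = -79/(-7) = -79*(-⅐) = 79/7 ≈ 11.286)
(z(E(0)) + L)² = (8 + 79/7)² = (135/7)² = 18225/49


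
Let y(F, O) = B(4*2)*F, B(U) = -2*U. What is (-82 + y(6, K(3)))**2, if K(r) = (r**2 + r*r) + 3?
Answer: 31684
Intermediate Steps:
K(r) = 3 + 2*r**2 (K(r) = (r**2 + r**2) + 3 = 2*r**2 + 3 = 3 + 2*r**2)
y(F, O) = -16*F (y(F, O) = (-8*2)*F = (-2*8)*F = -16*F)
(-82 + y(6, K(3)))**2 = (-82 - 16*6)**2 = (-82 - 96)**2 = (-178)**2 = 31684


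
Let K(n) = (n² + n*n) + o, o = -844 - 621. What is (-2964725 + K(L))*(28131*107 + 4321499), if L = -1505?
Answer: 11465464611760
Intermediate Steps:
o = -1465
K(n) = -1465 + 2*n² (K(n) = (n² + n*n) - 1465 = (n² + n²) - 1465 = 2*n² - 1465 = -1465 + 2*n²)
(-2964725 + K(L))*(28131*107 + 4321499) = (-2964725 + (-1465 + 2*(-1505)²))*(28131*107 + 4321499) = (-2964725 + (-1465 + 2*2265025))*(3010017 + 4321499) = (-2964725 + (-1465 + 4530050))*7331516 = (-2964725 + 4528585)*7331516 = 1563860*7331516 = 11465464611760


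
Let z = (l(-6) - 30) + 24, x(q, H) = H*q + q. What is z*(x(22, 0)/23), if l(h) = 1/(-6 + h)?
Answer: -803/138 ≈ -5.8188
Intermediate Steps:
x(q, H) = q + H*q
z = -73/12 (z = (1/(-6 - 6) - 30) + 24 = (1/(-12) - 30) + 24 = (-1/12 - 30) + 24 = -361/12 + 24 = -73/12 ≈ -6.0833)
z*(x(22, 0)/23) = -73*22*(1 + 0)/(12*23) = -73*22*1/(12*23) = -803/(6*23) = -73/12*22/23 = -803/138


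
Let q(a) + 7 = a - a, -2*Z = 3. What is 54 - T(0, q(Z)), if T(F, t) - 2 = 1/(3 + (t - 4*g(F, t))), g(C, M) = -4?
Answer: 623/12 ≈ 51.917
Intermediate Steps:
Z = -3/2 (Z = -½*3 = -3/2 ≈ -1.5000)
q(a) = -7 (q(a) = -7 + (a - a) = -7 + 0 = -7)
T(F, t) = 2 + 1/(19 + t) (T(F, t) = 2 + 1/(3 + (t - 4*(-4))) = 2 + 1/(3 + (t + 16)) = 2 + 1/(3 + (16 + t)) = 2 + 1/(19 + t))
54 - T(0, q(Z)) = 54 - (39 + 2*(-7))/(19 - 7) = 54 - (39 - 14)/12 = 54 - 25/12 = 623/12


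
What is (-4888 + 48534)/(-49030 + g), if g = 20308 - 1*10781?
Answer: -43646/39503 ≈ -1.1049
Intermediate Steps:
g = 9527 (g = 20308 - 10781 = 9527)
(-4888 + 48534)/(-49030 + g) = (-4888 + 48534)/(-49030 + 9527) = 43646/(-39503) = 43646*(-1/39503) = -43646/39503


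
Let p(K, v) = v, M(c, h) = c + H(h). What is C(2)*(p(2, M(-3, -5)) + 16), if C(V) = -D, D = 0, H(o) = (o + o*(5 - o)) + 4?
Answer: 0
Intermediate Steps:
H(o) = 4 + o + o*(5 - o)
M(c, h) = 4 + c - h² + 6*h (M(c, h) = c + (4 - h² + 6*h) = 4 + c - h² + 6*h)
C(V) = 0 (C(V) = -1*0 = 0)
C(2)*(p(2, M(-3, -5)) + 16) = 0*((4 - 3 - 1*(-5)² + 6*(-5)) + 16) = 0*((4 - 3 - 1*25 - 30) + 16) = 0*((4 - 3 - 25 - 30) + 16) = 0*(-54 + 16) = 0*(-38) = 0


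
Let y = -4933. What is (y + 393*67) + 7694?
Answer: 29092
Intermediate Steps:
(y + 393*67) + 7694 = (-4933 + 393*67) + 7694 = (-4933 + 26331) + 7694 = 21398 + 7694 = 29092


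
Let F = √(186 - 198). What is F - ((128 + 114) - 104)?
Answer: -138 + 2*I*√3 ≈ -138.0 + 3.4641*I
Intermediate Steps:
F = 2*I*√3 (F = √(-12) = 2*I*√3 ≈ 3.4641*I)
F - ((128 + 114) - 104) = 2*I*√3 - ((128 + 114) - 104) = 2*I*√3 - (242 - 104) = 2*I*√3 - 1*138 = 2*I*√3 - 138 = -138 + 2*I*√3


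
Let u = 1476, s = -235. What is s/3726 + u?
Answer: 5499341/3726 ≈ 1475.9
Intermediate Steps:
s/3726 + u = -235/3726 + 1476 = 5499341/3726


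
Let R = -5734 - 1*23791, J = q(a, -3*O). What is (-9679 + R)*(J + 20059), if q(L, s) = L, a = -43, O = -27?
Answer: -784707264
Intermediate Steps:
J = -43
R = -29525 (R = -5734 - 23791 = -29525)
(-9679 + R)*(J + 20059) = (-9679 - 29525)*(-43 + 20059) = -39204*20016 = -784707264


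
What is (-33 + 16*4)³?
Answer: 29791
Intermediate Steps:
(-33 + 16*4)³ = (-33 + 64)³ = 31³ = 29791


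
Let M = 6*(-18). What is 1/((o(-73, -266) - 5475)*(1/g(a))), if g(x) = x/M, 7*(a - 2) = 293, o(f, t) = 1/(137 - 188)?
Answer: 5219/70364952 ≈ 7.4170e-5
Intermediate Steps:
o(f, t) = -1/51 (o(f, t) = 1/(-51) = -1/51)
a = 307/7 (a = 2 + (1/7)*293 = 2 + 293/7 = 307/7 ≈ 43.857)
M = -108
g(x) = -x/108 (g(x) = x/(-108) = x*(-1/108) = -x/108)
1/((o(-73, -266) - 5475)*(1/g(a))) = 1/((-1/51 - 5475)*(1/(-1/108*307/7))) = 1/((-279226/51)*(1/(-307/756))) = -51/(279226*(-756/307)) = -51/279226*(-307/756) = 5219/70364952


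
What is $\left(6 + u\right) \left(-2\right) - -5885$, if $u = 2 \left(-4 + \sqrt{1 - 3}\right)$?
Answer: $5889 - 4 i \sqrt{2} \approx 5889.0 - 5.6569 i$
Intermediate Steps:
$u = -8 + 2 i \sqrt{2}$ ($u = 2 \left(-4 + \sqrt{-2}\right) = 2 \left(-4 + i \sqrt{2}\right) = -8 + 2 i \sqrt{2} \approx -8.0 + 2.8284 i$)
$\left(6 + u\right) \left(-2\right) - -5885 = \left(6 - \left(8 - 2 i \sqrt{2}\right)\right) \left(-2\right) - -5885 = \left(-2 + 2 i \sqrt{2}\right) \left(-2\right) + 5885 = \left(4 - 4 i \sqrt{2}\right) + 5885 = 5889 - 4 i \sqrt{2}$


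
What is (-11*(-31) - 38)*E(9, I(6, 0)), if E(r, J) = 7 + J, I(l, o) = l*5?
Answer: 11211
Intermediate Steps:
I(l, o) = 5*l
(-11*(-31) - 38)*E(9, I(6, 0)) = (-11*(-31) - 38)*(7 + 5*6) = (341 - 38)*(7 + 30) = 303*37 = 11211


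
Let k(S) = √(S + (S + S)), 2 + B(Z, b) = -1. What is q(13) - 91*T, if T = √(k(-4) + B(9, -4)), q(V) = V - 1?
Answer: 12 - 91*√(-3 + 2*I*√3) ≈ -68.948 - 177.19*I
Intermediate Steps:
B(Z, b) = -3 (B(Z, b) = -2 - 1 = -3)
q(V) = -1 + V
k(S) = √3*√S (k(S) = √(S + 2*S) = √(3*S) = √3*√S)
T = √(-3 + 2*I*√3) (T = √(√3*√(-4) - 3) = √(√3*(2*I) - 3) = √(2*I*√3 - 3) = √(-3 + 2*I*√3) ≈ 0.88954 + 1.9471*I)
q(13) - 91*T = (-1 + 13) - 91*√(-3 + 2*I*√3) = 12 - 91*√(-3 + 2*I*√3)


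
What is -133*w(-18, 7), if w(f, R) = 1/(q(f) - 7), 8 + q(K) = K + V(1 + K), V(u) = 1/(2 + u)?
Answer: 1995/496 ≈ 4.0222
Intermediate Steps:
q(K) = -8 + K + 1/(3 + K) (q(K) = -8 + (K + 1/(2 + (1 + K))) = -8 + (K + 1/(3 + K)) = -8 + K + 1/(3 + K))
w(f, R) = 1/(-7 + (1 + (-8 + f)*(3 + f))/(3 + f)) (w(f, R) = 1/((1 + (-8 + f)*(3 + f))/(3 + f) - 7) = 1/(-7 + (1 + (-8 + f)*(3 + f))/(3 + f)))
-133*w(-18, 7) = -133*(3 - 18)/(1 + (-15 - 18)*(3 - 18)) = -133*(-15)/(1 - 33*(-15)) = -133*(-15)/(1 + 495) = -133*(-15)/496 = -133*(-15/496) = 1995/496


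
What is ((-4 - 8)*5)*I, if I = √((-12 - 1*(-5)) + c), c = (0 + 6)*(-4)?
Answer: -60*I*√31 ≈ -334.07*I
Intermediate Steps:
c = -24 (c = 6*(-4) = -24)
I = I*√31 (I = √((-12 - 1*(-5)) - 24) = √((-12 + 5) - 24) = √(-7 - 24) = √(-31) = I*√31 ≈ 5.5678*I)
((-4 - 8)*5)*I = ((-4 - 8)*5)*(I*√31) = (-12*5)*(I*√31) = -60*I*√31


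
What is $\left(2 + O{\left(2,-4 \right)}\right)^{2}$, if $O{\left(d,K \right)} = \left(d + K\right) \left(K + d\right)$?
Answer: $36$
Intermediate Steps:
$O{\left(d,K \right)} = \left(K + d\right)^{2}$ ($O{\left(d,K \right)} = \left(K + d\right) \left(K + d\right) = \left(K + d\right)^{2}$)
$\left(2 + O{\left(2,-4 \right)}\right)^{2} = \left(2 + \left(-4 + 2\right)^{2}\right)^{2} = \left(2 + \left(-2\right)^{2}\right)^{2} = \left(2 + 4\right)^{2} = 6^{2} = 36$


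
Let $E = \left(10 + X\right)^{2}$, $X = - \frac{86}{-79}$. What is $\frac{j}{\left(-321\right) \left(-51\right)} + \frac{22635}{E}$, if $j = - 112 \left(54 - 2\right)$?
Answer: $\frac{256464521129}{1395856944} \approx 183.73$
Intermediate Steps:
$j = -5824$ ($j = \left(-112\right) 52 = -5824$)
$X = \frac{86}{79}$ ($X = \left(-86\right) \left(- \frac{1}{79}\right) = \frac{86}{79} \approx 1.0886$)
$E = \frac{767376}{6241}$ ($E = \left(10 + \frac{86}{79}\right)^{2} = \left(\frac{876}{79}\right)^{2} = \frac{767376}{6241} \approx 122.96$)
$\frac{j}{\left(-321\right) \left(-51\right)} + \frac{22635}{E} = - \frac{5824}{\left(-321\right) \left(-51\right)} + \frac{22635}{\frac{767376}{6241}} = - \frac{5824}{16371} + 22635 \cdot \frac{6241}{767376} = \left(-5824\right) \frac{1}{16371} + \frac{15696115}{85264} = - \frac{5824}{16371} + \frac{15696115}{85264} = \frac{256464521129}{1395856944}$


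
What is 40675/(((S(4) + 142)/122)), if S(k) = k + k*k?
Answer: 2481175/81 ≈ 30632.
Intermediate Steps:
S(k) = k + k**2
40675/(((S(4) + 142)/122)) = 40675/(((4*(1 + 4) + 142)/122)) = 40675/(((4*5 + 142)/122)) = 40675/(((20 + 142)/122)) = 40675/(((1/122)*162)) = 40675/(81/61) = 40675*(61/81) = 2481175/81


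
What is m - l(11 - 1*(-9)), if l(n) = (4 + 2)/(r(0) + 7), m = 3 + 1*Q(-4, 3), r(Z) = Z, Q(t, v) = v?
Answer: 36/7 ≈ 5.1429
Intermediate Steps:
m = 6 (m = 3 + 1*3 = 3 + 3 = 6)
l(n) = 6/7 (l(n) = (4 + 2)/(0 + 7) = 6/7)
m - l(11 - 1*(-9)) = 6 - 1*6/7 = 6 - 6/7 = 36/7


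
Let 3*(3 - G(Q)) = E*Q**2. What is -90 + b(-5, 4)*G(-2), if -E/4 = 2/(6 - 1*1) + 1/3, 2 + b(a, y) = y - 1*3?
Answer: -4361/45 ≈ -96.911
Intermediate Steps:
b(a, y) = -5 + y (b(a, y) = -2 + (y - 1*3) = -2 + (y - 3) = -2 + (-3 + y) = -5 + y)
E = -44/15 (E = -4*(2/(6 - 1*1) + 1/3) = -4*(2/(6 - 1) + 1*(1/3)) = -4*(2/5 + 1/3) = -4*11/15 = -44/15 ≈ -2.9333)
G(Q) = 3 + 44*Q**2/45 (G(Q) = 3 - (-44)*Q**2/45 = 3 + 44*Q**2/45)
-90 + b(-5, 4)*G(-2) = -90 + (-5 + 4)*(3 + (44/45)*(-2)**2) = -90 - (3 + (44/45)*4) = -90 - (3 + 176/45) = -90 - 1*311/45 = -90 - 311/45 = -4361/45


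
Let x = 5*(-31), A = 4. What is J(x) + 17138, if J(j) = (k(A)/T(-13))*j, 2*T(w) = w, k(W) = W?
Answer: 224034/13 ≈ 17233.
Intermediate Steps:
T(w) = w/2
x = -155
J(j) = -8*j/13 (J(j) = (4/(((1/2)*(-13))))*j = (4/(-13/2))*j = (4*(-2/13))*j = -8*j/13)
J(x) + 17138 = -8/13*(-155) + 17138 = 1240/13 + 17138 = 224034/13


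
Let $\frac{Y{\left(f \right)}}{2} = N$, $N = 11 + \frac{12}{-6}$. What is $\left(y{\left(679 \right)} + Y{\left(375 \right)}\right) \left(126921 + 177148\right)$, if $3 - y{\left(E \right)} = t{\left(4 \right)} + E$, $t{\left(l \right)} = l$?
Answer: $-201293678$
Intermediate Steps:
$N = 9$ ($N = 11 + 12 \left(- \frac{1}{6}\right) = 11 - 2 = 9$)
$Y{\left(f \right)} = 18$ ($Y{\left(f \right)} = 2 \cdot 9 = 18$)
$y{\left(E \right)} = -1 - E$ ($y{\left(E \right)} = 3 - \left(4 + E\right) = -1 - E$)
$\left(y{\left(679 \right)} + Y{\left(375 \right)}\right) \left(126921 + 177148\right) = \left(\left(-1 - 679\right) + 18\right) \left(126921 + 177148\right) = \left(\left(-1 - 679\right) + 18\right) 304069 = \left(-680 + 18\right) 304069 = \left(-662\right) 304069 = -201293678$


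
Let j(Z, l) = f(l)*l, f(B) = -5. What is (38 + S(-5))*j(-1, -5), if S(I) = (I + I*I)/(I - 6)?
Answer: 9950/11 ≈ 904.54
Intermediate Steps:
S(I) = (I + I**2)/(-6 + I)
j(Z, l) = -5*l
(38 + S(-5))*j(-1, -5) = (38 - 5*(1 - 5)/(-6 - 5))*(-5*(-5)) = (38 - 5*(-4)/(-11))*25 = (38 - 5*(-1/11)*(-4))*25 = (38 - 20/11)*25 = (398/11)*25 = 9950/11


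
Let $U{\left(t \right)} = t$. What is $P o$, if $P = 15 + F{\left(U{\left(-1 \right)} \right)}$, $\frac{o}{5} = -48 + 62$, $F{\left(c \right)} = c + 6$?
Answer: $1400$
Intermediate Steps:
$F{\left(c \right)} = 6 + c$
$o = 70$ ($o = 5 \left(-48 + 62\right) = 5 \cdot 14 = 70$)
$P = 20$ ($P = 15 + \left(6 - 1\right) = 15 + 5 = 20$)
$P o = 20 \cdot 70 = 1400$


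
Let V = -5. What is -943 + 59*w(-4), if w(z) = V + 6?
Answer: -884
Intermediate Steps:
w(z) = 1 (w(z) = -5 + 6 = 1)
-943 + 59*w(-4) = -943 + 59*1 = -943 + 59 = -884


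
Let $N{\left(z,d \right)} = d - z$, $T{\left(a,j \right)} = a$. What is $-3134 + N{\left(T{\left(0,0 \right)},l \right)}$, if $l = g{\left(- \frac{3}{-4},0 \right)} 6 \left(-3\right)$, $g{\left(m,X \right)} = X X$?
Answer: $-3134$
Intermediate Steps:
$g{\left(m,X \right)} = X^{2}$
$l = 0$ ($l = 0^{2} \cdot 6 \left(-3\right) = 0 \cdot 6 \left(-3\right) = 0 \left(-3\right) = 0$)
$-3134 + N{\left(T{\left(0,0 \right)},l \right)} = -3134 + \left(0 - 0\right) = -3134 + \left(0 + 0\right) = -3134 + 0 = -3134$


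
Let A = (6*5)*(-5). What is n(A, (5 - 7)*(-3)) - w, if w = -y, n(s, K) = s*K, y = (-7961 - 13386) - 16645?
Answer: -38892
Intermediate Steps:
A = -150 (A = 30*(-5) = -150)
y = -37992 (y = -21347 - 16645 = -37992)
n(s, K) = K*s
w = 37992 (w = -1*(-37992) = 37992)
n(A, (5 - 7)*(-3)) - w = ((5 - 7)*(-3))*(-150) - 1*37992 = -2*(-3)*(-150) - 37992 = 6*(-150) - 37992 = -900 - 37992 = -38892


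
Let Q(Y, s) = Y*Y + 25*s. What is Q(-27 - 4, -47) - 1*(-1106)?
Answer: 892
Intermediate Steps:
Q(Y, s) = Y² + 25*s
Q(-27 - 4, -47) - 1*(-1106) = ((-27 - 4)² + 25*(-47)) - 1*(-1106) = ((-31)² - 1175) + 1106 = (961 - 1175) + 1106 = -214 + 1106 = 892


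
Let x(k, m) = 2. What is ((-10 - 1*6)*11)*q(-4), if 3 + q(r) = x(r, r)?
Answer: 176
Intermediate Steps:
q(r) = -1 (q(r) = -3 + 2 = -1)
((-10 - 1*6)*11)*q(-4) = ((-10 - 1*6)*11)*(-1) = ((-10 - 6)*11)*(-1) = -16*11*(-1) = -176*(-1) = 176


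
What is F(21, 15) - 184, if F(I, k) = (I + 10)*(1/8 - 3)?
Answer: -2185/8 ≈ -273.13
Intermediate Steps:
F(I, k) = -115/4 - 23*I/8 (F(I, k) = (10 + I)*(1/8 - 3) = (10 + I)*(-23/8) = -115/4 - 23*I/8)
F(21, 15) - 184 = (-115/4 - 23/8*21) - 184 = (-115/4 - 483/8) - 184 = -713/8 - 184 = -2185/8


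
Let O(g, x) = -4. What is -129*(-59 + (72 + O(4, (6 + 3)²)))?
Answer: -1161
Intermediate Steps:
-129*(-59 + (72 + O(4, (6 + 3)²))) = -129*(-59 + (72 - 4)) = -129*(-59 + 68) = -129*9 = -1161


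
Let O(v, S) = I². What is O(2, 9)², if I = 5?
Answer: 625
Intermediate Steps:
O(v, S) = 25 (O(v, S) = 5² = 25)
O(2, 9)² = 25² = 625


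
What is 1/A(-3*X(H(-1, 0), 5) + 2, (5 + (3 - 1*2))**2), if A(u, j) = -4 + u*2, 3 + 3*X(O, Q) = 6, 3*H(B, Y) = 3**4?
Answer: -1/6 ≈ -0.16667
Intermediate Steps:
H(B, Y) = 27 (H(B, Y) = (1/3)*3**4 = (1/3)*81 = 27)
X(O, Q) = 1 (X(O, Q) = -1 + (1/3)*6 = -1 + 2 = 1)
A(u, j) = -4 + 2*u
1/A(-3*X(H(-1, 0), 5) + 2, (5 + (3 - 1*2))**2) = 1/(-4 + 2*(-3*1 + 2)) = 1/(-4 + 2*(-3 + 2)) = 1/(-4 + 2*(-1)) = 1/(-4 - 2) = 1/(-6) = -1/6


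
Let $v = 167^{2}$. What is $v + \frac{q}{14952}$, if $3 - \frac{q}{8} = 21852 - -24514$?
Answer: $\frac{52078178}{1869} \approx 27864.0$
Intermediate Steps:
$v = 27889$
$q = -370904$ ($q = 24 - 8 \left(21852 - -24514\right) = 24 - 8 \left(21852 + 24514\right) = 24 - 370928 = -370904$)
$v + \frac{q}{14952} = 27889 - \frac{370904}{14952} = 27889 - \frac{46363}{1869} = \frac{52078178}{1869}$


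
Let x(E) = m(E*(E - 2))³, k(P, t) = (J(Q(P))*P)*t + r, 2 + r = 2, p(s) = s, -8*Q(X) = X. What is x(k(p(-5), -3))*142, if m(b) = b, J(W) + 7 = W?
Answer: 15142436314930893375/131072 ≈ 1.1553e+14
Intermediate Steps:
Q(X) = -X/8
J(W) = -7 + W
r = 0 (r = -2 + 2 = 0)
k(P, t) = P*t*(-7 - P/8) (k(P, t) = ((-7 - P/8)*P)*t + 0 = (P*(-7 - P/8))*t + 0 = P*t*(-7 - P/8) + 0 = P*t*(-7 - P/8))
x(E) = E³*(-2 + E)³ (x(E) = (E*(E - 2))³ = (E*(-2 + E))³ = E³*(-2 + E)³)
x(k(p(-5), -3))*142 = ((-⅛*(-5)*(-3)*(56 - 5))³*(-2 - ⅛*(-5)*(-3)*(56 - 5))³)*142 = ((-⅛*(-5)*(-3)*51)³*(-2 - ⅛*(-5)*(-3)*51)³)*142 = ((-765/8)³*(-2 - 765/8)³)*142 = -447697125*(-781/8)³/512*142 = -447697125/512*(-476379541/512)*142 = (213273750914519625/262144)*142 = 15142436314930893375/131072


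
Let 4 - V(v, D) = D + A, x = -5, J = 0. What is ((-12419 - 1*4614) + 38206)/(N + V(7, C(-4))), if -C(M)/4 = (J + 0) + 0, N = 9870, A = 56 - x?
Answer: 21173/9813 ≈ 2.1576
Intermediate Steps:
A = 61 (A = 56 - 1*(-5) = 56 + 5 = 61)
C(M) = 0 (C(M) = -4*((0 + 0) + 0) = -4*(0 + 0) = -4*0 = 0)
V(v, D) = -57 - D (V(v, D) = 4 - (D + 61) = 4 - (61 + D) = 4 + (-61 - D) = -57 - D)
((-12419 - 1*4614) + 38206)/(N + V(7, C(-4))) = ((-12419 - 1*4614) + 38206)/(9870 + (-57 - 1*0)) = ((-12419 - 4614) + 38206)/(9870 + (-57 + 0)) = (-17033 + 38206)/(9870 - 57) = 21173/9813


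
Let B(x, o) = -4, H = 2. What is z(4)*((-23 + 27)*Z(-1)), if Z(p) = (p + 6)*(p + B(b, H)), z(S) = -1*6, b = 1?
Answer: 600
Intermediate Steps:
z(S) = -6
Z(p) = (-4 + p)*(6 + p) (Z(p) = (p + 6)*(p - 4) = (6 + p)*(-4 + p) = (-4 + p)*(6 + p))
z(4)*((-23 + 27)*Z(-1)) = -6*(-23 + 27)*(-24 + (-1)² + 2*(-1)) = -24*(-24 + 1 - 2) = -24*(-25) = -6*(-100) = 600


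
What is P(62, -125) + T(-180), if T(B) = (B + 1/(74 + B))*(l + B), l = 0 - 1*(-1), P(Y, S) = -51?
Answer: 3410093/106 ≈ 32171.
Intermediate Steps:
l = 1 (l = 0 + 1 = 1)
T(B) = (1 + B)*(B + 1/(74 + B)) (T(B) = (B + 1/(74 + B))*(1 + B) = (1 + B)*(B + 1/(74 + B)))
P(62, -125) + T(-180) = -51 + (1 + (-180)³ + 75*(-180) + 75*(-180)²)/(74 - 180) = -51 + (1 - 5832000 - 13500 + 75*32400)/(-106) = -51 - (1 - 5832000 - 13500 + 2430000)/106 = -51 - 1/106*(-3415499) = -51 + 3415499/106 = 3410093/106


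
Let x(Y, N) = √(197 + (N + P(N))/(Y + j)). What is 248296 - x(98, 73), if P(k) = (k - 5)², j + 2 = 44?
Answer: 248296 - √23055/10 ≈ 2.4828e+5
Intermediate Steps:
j = 42 (j = -2 + 44 = 42)
P(k) = (-5 + k)²
x(Y, N) = √(197 + (N + (-5 + N)²)/(42 + Y)) (x(Y, N) = √(197 + (N + (-5 + N)²)/(Y + 42)) = √(197 + (N + (-5 + N)²)/(42 + Y)))
248296 - x(98, 73) = 248296 - √((8274 + 73 + (-5 + 73)² + 197*98)/(42 + 98)) = 248296 - √((8274 + 73 + 68² + 19306)/140) = 248296 - √((8274 + 73 + 4624 + 19306)/140) = 248296 - √((1/140)*32277) = 248296 - √(4611/20) = 248296 - √23055/10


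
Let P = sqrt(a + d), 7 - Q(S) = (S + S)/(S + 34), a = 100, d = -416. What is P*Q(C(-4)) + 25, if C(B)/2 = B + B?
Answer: 25 + 158*I*sqrt(79)/9 ≈ 25.0 + 156.04*I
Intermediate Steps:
C(B) = 4*B (C(B) = 2*(B + B) = 2*(2*B) = 4*B)
Q(S) = 7 - 2*S/(34 + S) (Q(S) = 7 - (S + S)/(S + 34) = 7 - 2*S/(34 + S))
P = 2*I*sqrt(79) (P = sqrt(100 - 416) = sqrt(-316) = 2*I*sqrt(79) ≈ 17.776*I)
P*Q(C(-4)) + 25 = (2*I*sqrt(79))*((238 + 5*(4*(-4)))/(34 + 4*(-4))) + 25 = (2*I*sqrt(79))*((238 + 5*(-16))/(34 - 16)) + 25 = (2*I*sqrt(79))*((238 - 80)/18) + 25 = (2*I*sqrt(79))*((1/18)*158) + 25 = (2*I*sqrt(79))*(79/9) + 25 = 158*I*sqrt(79)/9 + 25 = 25 + 158*I*sqrt(79)/9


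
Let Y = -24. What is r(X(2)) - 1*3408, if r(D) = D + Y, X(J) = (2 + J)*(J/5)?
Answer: -17152/5 ≈ -3430.4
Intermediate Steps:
X(J) = J*(2 + J)/5 (X(J) = (2 + J)*(J*(⅕)) = (2 + J)*(J/5) = J*(2 + J)/5)
r(D) = -24 + D (r(D) = D - 24 = -24 + D)
r(X(2)) - 1*3408 = (-24 + (⅕)*2*(2 + 2)) - 1*3408 = (-24 + (⅕)*2*4) - 3408 = (-24 + 8/5) - 3408 = -112/5 - 3408 = -17152/5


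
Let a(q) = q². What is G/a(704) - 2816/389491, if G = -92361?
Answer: -37369432907/193037971456 ≈ -0.19359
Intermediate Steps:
G/a(704) - 2816/389491 = -92361/(704²) - 2816/389491 = -92361/495616 - 2816*1/389491 = -92361*1/495616 - 2816/389491 = -92361/495616 - 2816/389491 = -37369432907/193037971456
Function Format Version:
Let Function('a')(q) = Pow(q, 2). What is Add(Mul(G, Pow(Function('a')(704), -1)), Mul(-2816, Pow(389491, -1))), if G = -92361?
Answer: Rational(-37369432907, 193037971456) ≈ -0.19359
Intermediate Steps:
Add(Mul(G, Pow(Function('a')(704), -1)), Mul(-2816, Pow(389491, -1))) = Add(Mul(-92361, Pow(Pow(704, 2), -1)), Mul(-2816, Pow(389491, -1))) = Add(Mul(-92361, Pow(495616, -1)), Mul(-2816, Rational(1, 389491))) = Add(Mul(-92361, Rational(1, 495616)), Rational(-2816, 389491)) = Add(Rational(-92361, 495616), Rational(-2816, 389491)) = Rational(-37369432907, 193037971456)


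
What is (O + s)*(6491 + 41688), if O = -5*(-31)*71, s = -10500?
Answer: 24330395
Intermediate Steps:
O = 11005 (O = 155*71 = 11005)
(O + s)*(6491 + 41688) = (11005 - 10500)*(6491 + 41688) = 505*48179 = 24330395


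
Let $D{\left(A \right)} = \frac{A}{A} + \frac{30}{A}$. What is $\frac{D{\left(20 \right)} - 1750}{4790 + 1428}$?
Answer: $- \frac{3495}{12436} \approx -0.28104$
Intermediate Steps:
$D{\left(A \right)} = 1 + \frac{30}{A}$
$\frac{D{\left(20 \right)} - 1750}{4790 + 1428} = \frac{\frac{30 + 20}{20} - 1750}{4790 + 1428} = \frac{\frac{1}{20} \cdot 50 - 1750}{6218} = \left(\frac{5}{2} - 1750\right) \frac{1}{6218} = \left(- \frac{3495}{2}\right) \frac{1}{6218} = - \frac{3495}{12436}$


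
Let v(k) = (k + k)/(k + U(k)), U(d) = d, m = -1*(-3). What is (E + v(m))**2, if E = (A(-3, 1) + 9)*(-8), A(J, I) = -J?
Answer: 9025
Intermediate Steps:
m = 3
v(k) = 1 (v(k) = (k + k)/(k + k) = (2*k)/((2*k)) = (2*k)*(1/(2*k)) = 1)
E = -96 (E = (-1*(-3) + 9)*(-8) = (3 + 9)*(-8) = 12*(-8) = -96)
(E + v(m))**2 = (-96 + 1)**2 = (-95)**2 = 9025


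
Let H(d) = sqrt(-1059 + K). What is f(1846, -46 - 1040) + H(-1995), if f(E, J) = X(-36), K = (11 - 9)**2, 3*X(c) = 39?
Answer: 13 + I*sqrt(1055) ≈ 13.0 + 32.481*I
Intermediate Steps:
X(c) = 13 (X(c) = (1/3)*39 = 13)
K = 4 (K = 2**2 = 4)
H(d) = I*sqrt(1055) (H(d) = sqrt(-1059 + 4) = sqrt(-1055) = I*sqrt(1055))
f(E, J) = 13
f(1846, -46 - 1040) + H(-1995) = 13 + I*sqrt(1055)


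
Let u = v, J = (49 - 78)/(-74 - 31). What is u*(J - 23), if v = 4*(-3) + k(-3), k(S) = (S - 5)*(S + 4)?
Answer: 9544/21 ≈ 454.48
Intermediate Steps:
J = 29/105 (J = -29/(-105) = -29*(-1/105) = 29/105 ≈ 0.27619)
k(S) = (-5 + S)*(4 + S)
v = -20 (v = 4*(-3) + (-20 + (-3)² - 1*(-3)) = -12 + (-20 + 9 + 3) = -12 - 8 = -20)
u = -20
u*(J - 23) = -20*(29/105 - 23) = -20*(-2386/105) = 9544/21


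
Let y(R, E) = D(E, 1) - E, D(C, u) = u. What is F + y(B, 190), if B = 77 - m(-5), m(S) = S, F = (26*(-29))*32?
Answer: -24317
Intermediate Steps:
F = -24128 (F = -754*32 = -24128)
B = 82 (B = 77 - 1*(-5) = 77 + 5 = 82)
y(R, E) = 1 - E
F + y(B, 190) = -24128 + (1 - 1*190) = -24128 + (1 - 190) = -24128 - 189 = -24317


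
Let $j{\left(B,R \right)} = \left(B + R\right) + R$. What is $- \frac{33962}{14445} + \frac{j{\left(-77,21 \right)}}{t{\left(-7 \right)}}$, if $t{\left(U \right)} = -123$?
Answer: $- \frac{1223917}{592245} \approx -2.0666$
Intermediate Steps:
$j{\left(B,R \right)} = B + 2 R$
$- \frac{33962}{14445} + \frac{j{\left(-77,21 \right)}}{t{\left(-7 \right)}} = - \frac{33962}{14445} + \frac{-77 + 2 \cdot 21}{-123} = \left(-33962\right) \frac{1}{14445} + \left(-77 + 42\right) \left(- \frac{1}{123}\right) = - \frac{33962}{14445} - - \frac{35}{123} = - \frac{33962}{14445} + \frac{35}{123} = - \frac{1223917}{592245}$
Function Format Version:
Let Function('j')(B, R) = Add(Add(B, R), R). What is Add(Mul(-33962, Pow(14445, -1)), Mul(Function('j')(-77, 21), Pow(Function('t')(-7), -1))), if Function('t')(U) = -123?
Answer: Rational(-1223917, 592245) ≈ -2.0666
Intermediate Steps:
Function('j')(B, R) = Add(B, Mul(2, R))
Add(Mul(-33962, Pow(14445, -1)), Mul(Function('j')(-77, 21), Pow(Function('t')(-7), -1))) = Add(Mul(-33962, Pow(14445, -1)), Mul(Add(-77, Mul(2, 21)), Pow(-123, -1))) = Add(Mul(-33962, Rational(1, 14445)), Mul(Add(-77, 42), Rational(-1, 123))) = Add(Rational(-33962, 14445), Mul(-35, Rational(-1, 123))) = Add(Rational(-33962, 14445), Rational(35, 123)) = Rational(-1223917, 592245)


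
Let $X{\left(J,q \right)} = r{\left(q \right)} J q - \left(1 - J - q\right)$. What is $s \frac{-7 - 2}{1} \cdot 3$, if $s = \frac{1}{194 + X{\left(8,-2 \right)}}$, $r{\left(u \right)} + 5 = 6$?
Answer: $- \frac{9}{61} \approx -0.14754$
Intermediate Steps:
$r{\left(u \right)} = 1$ ($r{\left(u \right)} = -5 + 6 = 1$)
$X{\left(J,q \right)} = -1 + J + q + J q$ ($X{\left(J,q \right)} = 1 J q - \left(1 - J - q\right) = J q + \left(-1 + J + q\right) = -1 + J + q + J q$)
$s = \frac{1}{183}$ ($s = \frac{1}{194 + \left(-1 + 8 - 2 + 8 \left(-2\right)\right)} = \frac{1}{194 - 11} = \frac{1}{183} \approx 0.0054645$)
$s \frac{-7 - 2}{1} \cdot 3 = \frac{\frac{-7 - 2}{1} \cdot 3}{183} = \frac{\left(-7 - 2\right) 1 \cdot 3}{183} = \frac{\left(-9\right) 1 \cdot 3}{183} = \frac{\left(-9\right) 3}{183} = \frac{1}{183} \left(-27\right) = - \frac{9}{61}$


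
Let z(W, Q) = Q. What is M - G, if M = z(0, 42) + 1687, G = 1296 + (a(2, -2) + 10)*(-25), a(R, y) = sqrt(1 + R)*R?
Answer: 683 + 50*sqrt(3) ≈ 769.60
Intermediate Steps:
a(R, y) = R*sqrt(1 + R)
G = 1046 - 50*sqrt(3) (G = 1296 + (2*sqrt(1 + 2) + 10)*(-25) = 1296 + (2*sqrt(3) + 10)*(-25) = 1296 + (10 + 2*sqrt(3))*(-25) = 1296 + (-250 - 50*sqrt(3)) = 1046 - 50*sqrt(3) ≈ 959.40)
M = 1729 (M = 42 + 1687 = 1729)
M - G = 1729 - (1046 - 50*sqrt(3)) = 1729 + (-1046 + 50*sqrt(3)) = 683 + 50*sqrt(3)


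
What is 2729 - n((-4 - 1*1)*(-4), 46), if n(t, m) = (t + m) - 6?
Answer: 2669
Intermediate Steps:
n(t, m) = -6 + m + t (n(t, m) = (m + t) - 6 = -6 + m + t)
2729 - n((-4 - 1*1)*(-4), 46) = 2729 - (-6 + 46 + (-4 - 1*1)*(-4)) = 2729 - (-6 + 46 + (-4 - 1)*(-4)) = 2729 - (-6 + 46 - 5*(-4)) = 2729 - (-6 + 46 + 20) = 2729 - 1*60 = 2729 - 60 = 2669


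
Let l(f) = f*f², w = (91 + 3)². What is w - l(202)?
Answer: -8233572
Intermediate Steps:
w = 8836 (w = 94² = 8836)
l(f) = f³
w - l(202) = 8836 - 1*202³ = 8836 - 1*8242408 = 8836 - 8242408 = -8233572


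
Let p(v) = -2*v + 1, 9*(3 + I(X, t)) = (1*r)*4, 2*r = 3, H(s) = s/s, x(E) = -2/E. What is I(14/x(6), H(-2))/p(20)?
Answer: 7/117 ≈ 0.059829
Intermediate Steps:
H(s) = 1
r = 3/2 (r = (1/2)*3 = 3/2 ≈ 1.5000)
I(X, t) = -7/3 (I(X, t) = -3 + ((1*(3/2))*4)/9 = -3 + ((3/2)*4)/9 = -3 + (1/9)*6 = -3 + 2/3 = -7/3)
p(v) = 1 - 2*v
I(14/x(6), H(-2))/p(20) = -7/(3*(1 - 2*20)) = -7/(3*(1 - 40)) = -7/3/(-39) = -7/3*(-1/39) = 7/117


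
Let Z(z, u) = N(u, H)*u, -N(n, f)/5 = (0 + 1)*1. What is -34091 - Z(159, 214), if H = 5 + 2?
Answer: -33021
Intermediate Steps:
H = 7
N(n, f) = -5 (N(n, f) = -5*(0 + 1) = -5)
Z(z, u) = -5*u
-34091 - Z(159, 214) = -34091 - (-5)*214 = -34091 - 1*(-1070) = -34091 + 1070 = -33021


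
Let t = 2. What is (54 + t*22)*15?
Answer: 1470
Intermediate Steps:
(54 + t*22)*15 = (54 + 2*22)*15 = (54 + 44)*15 = 98*15 = 1470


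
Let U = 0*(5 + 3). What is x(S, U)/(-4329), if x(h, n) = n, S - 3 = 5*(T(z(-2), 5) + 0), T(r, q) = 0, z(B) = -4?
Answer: 0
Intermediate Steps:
U = 0 (U = 0*8 = 0)
S = 3 (S = 3 + 5*(0 + 0) = 3 + 5*0 = 3 + 0 = 3)
x(S, U)/(-4329) = 0/(-4329) = 0*(-1/4329) = 0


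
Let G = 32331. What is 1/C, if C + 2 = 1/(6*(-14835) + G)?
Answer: -56679/113359 ≈ -0.50000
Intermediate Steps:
C = -113359/56679 (C = -2 + 1/(6*(-14835) + 32331) = -2 + 1/(-89010 + 32331) = -2 + 1/(-56679) = -2 - 1/56679 = -113359/56679 ≈ -2.0000)
1/C = 1/(-113359/56679) = -56679/113359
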